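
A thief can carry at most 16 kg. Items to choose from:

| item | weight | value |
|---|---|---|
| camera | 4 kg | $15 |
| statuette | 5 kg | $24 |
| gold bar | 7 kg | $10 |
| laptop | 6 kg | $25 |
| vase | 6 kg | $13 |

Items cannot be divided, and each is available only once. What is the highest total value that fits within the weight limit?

Check high-value combinations within 16 kg:
- camera+statuette+laptop: weight 4+5+6=15, value 15+24+25=64
- camera+laptop+vase: weight 4+6+6=16, value 15+25+13=53
- camera+statuette+vase: weight 4+5+6=15, value 15+24+13=52
- statuette+laptop: weight 5+6=11, value 24+25=49
Best: $64.

$64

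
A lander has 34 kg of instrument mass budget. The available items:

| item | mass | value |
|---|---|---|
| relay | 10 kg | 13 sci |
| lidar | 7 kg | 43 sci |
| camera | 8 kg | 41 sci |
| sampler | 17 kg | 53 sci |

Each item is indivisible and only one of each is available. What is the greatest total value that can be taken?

137 sci

Check high-value combinations within 34 kg:
- lidar+camera+sampler: mass 7+8+17=32, value 43+41+53=137
- relay+lidar+sampler: mass 10+7+17=34, value 13+43+53=109
- relay+lidar+camera: mass 10+7+8=25, value 13+43+41=97
- lidar+sampler: mass 7+17=24, value 43+53=96
- camera+sampler: mass 8+17=25, value 41+53=94
Best: 137 sci.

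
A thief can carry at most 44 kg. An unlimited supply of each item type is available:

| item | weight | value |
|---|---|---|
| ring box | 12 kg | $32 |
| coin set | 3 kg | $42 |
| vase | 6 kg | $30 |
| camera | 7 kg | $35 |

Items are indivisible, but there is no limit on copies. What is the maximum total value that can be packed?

$588

Best value-per-unit is coin set at 42/3, and filling with it alone uses weight 14×3=42. No mix of the others beats 14×42 = 588.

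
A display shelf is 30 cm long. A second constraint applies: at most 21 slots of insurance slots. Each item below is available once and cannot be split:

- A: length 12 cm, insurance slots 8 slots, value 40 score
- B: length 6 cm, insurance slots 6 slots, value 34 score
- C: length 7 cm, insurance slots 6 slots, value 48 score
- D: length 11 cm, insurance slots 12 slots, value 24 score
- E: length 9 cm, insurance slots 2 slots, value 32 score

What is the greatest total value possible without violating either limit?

122 score

Feasible sets respecting both limits:
- A+B+C: length 25, insurance slots 20, value 122
- A+C+E: length 28, insurance slots 16, value 120
- B+C+E: length 22, insurance slots 14, value 114
- A+B+E: length 27, insurance slots 16, value 106
Best: 122 score.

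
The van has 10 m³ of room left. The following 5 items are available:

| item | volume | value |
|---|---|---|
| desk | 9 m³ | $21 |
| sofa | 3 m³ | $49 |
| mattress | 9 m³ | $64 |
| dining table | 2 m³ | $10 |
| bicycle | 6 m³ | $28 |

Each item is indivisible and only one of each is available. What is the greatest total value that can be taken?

$77

Check high-value combinations within 10 m³:
- sofa+bicycle: volume 3+6=9, value 49+28=77
- mattress: volume 9, value 64
- sofa+dining table: volume 3+2=5, value 49+10=59
- sofa: volume 3, value 49
- dining table+bicycle: volume 2+6=8, value 10+28=38
Best: $77.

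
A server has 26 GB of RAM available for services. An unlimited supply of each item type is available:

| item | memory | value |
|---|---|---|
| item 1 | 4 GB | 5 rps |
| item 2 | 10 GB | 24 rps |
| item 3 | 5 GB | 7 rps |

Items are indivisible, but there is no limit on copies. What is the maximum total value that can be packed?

55 rps

Best value-per-unit is item 2 at 24/10; filling with it alone gives 2×24 = 48.
Optimal mix: 2×item 2 + 1×item 3 → memory 25, value 55.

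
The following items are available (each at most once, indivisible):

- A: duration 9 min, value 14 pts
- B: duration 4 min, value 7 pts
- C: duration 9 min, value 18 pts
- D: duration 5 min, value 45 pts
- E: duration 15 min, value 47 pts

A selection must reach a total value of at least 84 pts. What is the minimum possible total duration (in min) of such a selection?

Subsets with value ≥ 84, sorted by total duration:
- D+E: duration 20, value 92
- B+D+E: duration 24, value 99
- A+B+C+D: duration 27, value 84
Minimum duration: 20 min.

20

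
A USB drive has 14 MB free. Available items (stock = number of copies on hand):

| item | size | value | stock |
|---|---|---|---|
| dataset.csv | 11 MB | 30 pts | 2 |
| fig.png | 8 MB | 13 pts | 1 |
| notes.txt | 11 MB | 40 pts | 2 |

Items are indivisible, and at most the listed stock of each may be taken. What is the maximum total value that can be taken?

Top feasible selections:
- 1×notes.txt: size 11, value 40
- 1×dataset.csv: size 11, value 30
Best: 40 pts.

40 pts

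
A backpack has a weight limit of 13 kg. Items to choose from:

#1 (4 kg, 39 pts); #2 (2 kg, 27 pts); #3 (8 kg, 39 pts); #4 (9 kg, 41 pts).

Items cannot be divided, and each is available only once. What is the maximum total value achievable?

80 pts

Check high-value combinations within 13 kg:
- #1+#4: weight 4+9=13, value 39+41=80
- #1+#3: weight 4+8=12, value 39+39=78
- #2+#4: weight 2+9=11, value 27+41=68
Best: 80 pts.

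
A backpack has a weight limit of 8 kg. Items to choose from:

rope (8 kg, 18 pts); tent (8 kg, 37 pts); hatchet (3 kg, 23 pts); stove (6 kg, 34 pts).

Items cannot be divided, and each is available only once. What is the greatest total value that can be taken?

Check high-value combinations within 8 kg:
- tent: weight 8, value 37
- stove: weight 6, value 34
- hatchet: weight 3, value 23
Best: 37 pts.

37 pts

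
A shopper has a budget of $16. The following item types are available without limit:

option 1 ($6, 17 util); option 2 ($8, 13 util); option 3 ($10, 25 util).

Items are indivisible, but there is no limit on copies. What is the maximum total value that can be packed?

Best value-per-unit is option 1 at 17/6; filling with it alone gives 2×17 = 34.
Optimal mix: 1×option 1 + 1×option 3 → cost 16, value 42.

42 util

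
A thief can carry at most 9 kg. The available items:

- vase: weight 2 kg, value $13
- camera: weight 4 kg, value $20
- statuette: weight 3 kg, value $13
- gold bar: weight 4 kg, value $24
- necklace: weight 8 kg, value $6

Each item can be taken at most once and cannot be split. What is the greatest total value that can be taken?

Check high-value combinations within 9 kg:
- vase+statuette+gold bar: weight 2+3+4=9, value 13+13+24=50
- vase+camera+statuette: weight 2+4+3=9, value 13+20+13=46
- camera+gold bar: weight 4+4=8, value 20+24=44
Best: $50.

$50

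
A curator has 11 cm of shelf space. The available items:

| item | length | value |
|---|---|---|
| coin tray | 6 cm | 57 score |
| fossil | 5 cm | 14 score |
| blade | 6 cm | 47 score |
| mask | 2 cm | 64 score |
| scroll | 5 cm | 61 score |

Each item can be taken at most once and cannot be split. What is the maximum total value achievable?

125 score

Check high-value combinations within 11 cm:
- mask+scroll: length 2+5=7, value 64+61=125
- coin tray+mask: length 6+2=8, value 57+64=121
- coin tray+scroll: length 6+5=11, value 57+61=118
- blade+mask: length 6+2=8, value 47+64=111
Best: 125 score.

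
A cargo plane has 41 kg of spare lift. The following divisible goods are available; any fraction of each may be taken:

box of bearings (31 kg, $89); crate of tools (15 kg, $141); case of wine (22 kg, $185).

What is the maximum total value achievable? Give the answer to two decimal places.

Take in order of value per unit:
- crate of tools (141/15 per unit): all 15 → value 141, running total 141.00
- case of wine (185/22 per unit): all 22 → value 185, running total 326.00
- box of bearings (89/31 per unit): 4 of 31 → value 4×89/31 = 11.4839, running total 337.48
Total 337.48.

337.48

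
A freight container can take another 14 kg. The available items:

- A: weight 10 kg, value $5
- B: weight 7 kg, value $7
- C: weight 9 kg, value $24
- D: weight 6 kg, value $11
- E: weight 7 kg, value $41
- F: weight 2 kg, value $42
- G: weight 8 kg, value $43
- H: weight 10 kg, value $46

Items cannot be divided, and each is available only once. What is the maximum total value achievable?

$88

Check high-value combinations within 14 kg:
- F+H: weight 2+10=12, value 42+46=88
- F+G: weight 2+8=10, value 42+43=85
- E+F: weight 7+2=9, value 41+42=83
- C+F: weight 9+2=11, value 24+42=66
Best: $88.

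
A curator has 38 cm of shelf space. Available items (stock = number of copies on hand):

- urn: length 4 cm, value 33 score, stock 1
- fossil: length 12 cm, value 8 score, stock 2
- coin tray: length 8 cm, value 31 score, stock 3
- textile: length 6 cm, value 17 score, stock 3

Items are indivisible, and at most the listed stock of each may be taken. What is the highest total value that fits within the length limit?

Best selections within length 38 and stock limits:
- 1×urn + 2×coin tray + 3×textile: length 38, value 146
- 1×urn + 3×coin tray + 1×textile: length 34, value 143
Best: 146 score.

146 score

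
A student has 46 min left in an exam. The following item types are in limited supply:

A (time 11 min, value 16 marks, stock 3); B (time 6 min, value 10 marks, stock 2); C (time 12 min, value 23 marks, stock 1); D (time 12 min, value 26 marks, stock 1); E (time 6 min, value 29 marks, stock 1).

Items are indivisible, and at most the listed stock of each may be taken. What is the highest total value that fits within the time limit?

Top feasible selections:
- 2×B + 1×C + 1×D + 1×E: time 42, value 98
- 2×A + 1×B + 1×D + 1×E: time 46, value 97
Best: 98 marks.

98 marks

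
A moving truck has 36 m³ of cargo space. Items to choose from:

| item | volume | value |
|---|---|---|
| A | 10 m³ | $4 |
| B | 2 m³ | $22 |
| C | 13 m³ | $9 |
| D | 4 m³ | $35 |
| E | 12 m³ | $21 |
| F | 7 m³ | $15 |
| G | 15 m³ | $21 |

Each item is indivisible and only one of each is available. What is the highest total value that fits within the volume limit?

$99

This is a 0/1 knapsack; check combinations near the capacity.
- B+D+E+G: volume 2+4+12+15=33, value 22+35+21+21=99
- A+B+D+E+F: volume 10+2+4+12+7=35, value 4+22+35+21+15=97
- B+D+E+F: volume 2+4+12+7=25, value 22+35+21+15=93
- B+D+F+G: volume 2+4+7+15=28, value 22+35+15+21=93
- B+C+D+E: volume 2+13+4+12=31, value 22+9+35+21=87
Best: $99.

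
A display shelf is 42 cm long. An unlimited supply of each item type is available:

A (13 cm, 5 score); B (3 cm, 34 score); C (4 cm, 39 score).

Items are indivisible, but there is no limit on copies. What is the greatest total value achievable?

476 score

Best value-per-unit is B at 34/3, and filling with it alone uses length 14×3=42. No mix of the others beats 14×34 = 476.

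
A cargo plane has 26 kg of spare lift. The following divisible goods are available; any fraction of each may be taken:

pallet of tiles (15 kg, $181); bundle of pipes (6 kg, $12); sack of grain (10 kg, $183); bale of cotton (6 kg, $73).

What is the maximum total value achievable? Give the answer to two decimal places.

Take in order of value per unit:
- sack of grain (183/10 per unit): all 10 → value 183, running total 183.00
- bale of cotton (73/6 per unit): all 6 → value 73, running total 256.00
- pallet of tiles (181/15 per unit): 10 of 15 → value 10×181/15 = 120.6667, running total 376.67
Total 376.67.

376.67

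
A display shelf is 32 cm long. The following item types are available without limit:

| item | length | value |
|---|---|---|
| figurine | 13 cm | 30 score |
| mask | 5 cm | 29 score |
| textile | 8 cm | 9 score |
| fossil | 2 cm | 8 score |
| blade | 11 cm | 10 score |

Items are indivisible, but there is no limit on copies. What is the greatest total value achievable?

Best value-per-unit is mask at 29/5; filling with it alone gives 6×29 = 174.
Optimal mix: 6×mask + 1×fossil → length 32, value 182.

182 score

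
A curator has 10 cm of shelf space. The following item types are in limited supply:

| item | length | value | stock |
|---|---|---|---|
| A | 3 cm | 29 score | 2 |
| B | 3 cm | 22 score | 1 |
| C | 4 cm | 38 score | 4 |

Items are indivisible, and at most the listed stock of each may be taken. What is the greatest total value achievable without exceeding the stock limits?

96 score

Best selections within length 10 and stock limits:
- 2×A + 1×C: length 10, value 96
- 1×A + 1×B + 1×C: length 10, value 89
Best: 96 score.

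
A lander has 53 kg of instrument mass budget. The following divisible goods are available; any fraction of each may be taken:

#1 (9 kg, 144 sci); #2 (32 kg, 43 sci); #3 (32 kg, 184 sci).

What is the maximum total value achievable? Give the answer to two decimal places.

344.13

Take in order of value per unit:
- #1 (144/9 per unit): all 9 → value 144, running total 144.00
- #3 (184/32 per unit): all 32 → value 184, running total 328.00
- #2 (43/32 per unit): 12 of 32 → value 12×43/32 = 16.1250, running total 344.13
Total 344.13.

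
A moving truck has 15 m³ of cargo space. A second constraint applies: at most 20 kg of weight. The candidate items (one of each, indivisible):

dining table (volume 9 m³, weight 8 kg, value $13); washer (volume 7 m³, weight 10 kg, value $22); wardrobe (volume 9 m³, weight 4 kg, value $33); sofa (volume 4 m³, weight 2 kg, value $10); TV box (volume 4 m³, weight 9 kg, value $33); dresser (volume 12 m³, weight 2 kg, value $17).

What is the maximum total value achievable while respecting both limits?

Feasible sets respecting both limits:
- wardrobe+TV box: volume 13, weight 13, value 66
- washer+TV box: volume 11, weight 19, value 55
- dining table+TV box: volume 13, weight 17, value 46
Best: $66.

$66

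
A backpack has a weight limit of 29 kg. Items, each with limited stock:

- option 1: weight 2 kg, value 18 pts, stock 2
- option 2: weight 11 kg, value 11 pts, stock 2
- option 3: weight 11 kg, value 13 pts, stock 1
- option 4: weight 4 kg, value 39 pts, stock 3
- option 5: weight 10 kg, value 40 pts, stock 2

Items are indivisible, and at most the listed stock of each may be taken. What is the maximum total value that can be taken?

Best selections within weight 29 and stock limits:
- 2×option 1 + 3×option 4 + 1×option 5: weight 26, value 193
- 1×option 1 + 3×option 4 + 1×option 5: weight 24, value 175
- 2×option 1 + 1×option 3 + 3×option 4: weight 27, value 166
- 2×option 1 + 1×option 2 + 3×option 4: weight 27, value 164
Best: 193 pts.

193 pts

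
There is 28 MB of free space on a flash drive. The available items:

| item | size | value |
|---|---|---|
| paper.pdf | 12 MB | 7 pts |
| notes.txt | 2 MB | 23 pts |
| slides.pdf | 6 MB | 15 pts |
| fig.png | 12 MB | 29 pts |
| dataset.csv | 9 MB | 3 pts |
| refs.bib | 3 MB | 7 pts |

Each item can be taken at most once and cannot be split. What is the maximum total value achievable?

74 pts

Check high-value combinations within 28 MB:
- notes.txt+slides.pdf+fig.png+refs.bib: size 2+6+12+3=23, value 23+15+29+7=74
- notes.txt+slides.pdf+fig.png: size 2+6+12=20, value 23+15+29=67
- notes.txt+fig.png+dataset.csv+refs.bib: size 2+12+9+3=26, value 23+29+3+7=62
- notes.txt+fig.png+refs.bib: size 2+12+3=17, value 23+29+7=59
- paper.pdf+notes.txt+fig.png: size 12+2+12=26, value 7+23+29=59
Best: 74 pts.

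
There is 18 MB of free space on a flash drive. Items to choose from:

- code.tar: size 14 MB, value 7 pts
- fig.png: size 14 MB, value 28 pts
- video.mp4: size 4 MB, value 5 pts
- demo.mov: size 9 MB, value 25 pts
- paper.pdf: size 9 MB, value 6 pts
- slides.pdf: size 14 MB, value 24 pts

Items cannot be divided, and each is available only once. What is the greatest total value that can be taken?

This is a 0/1 knapsack; check combinations near the capacity.
- fig.png+video.mp4: size 14+4=18, value 28+5=33
- demo.mov+paper.pdf: size 9+9=18, value 25+6=31
- video.mp4+demo.mov: size 4+9=13, value 5+25=30
- video.mp4+slides.pdf: size 4+14=18, value 5+24=29
- fig.png: size 14, value 28
Best: 33 pts.

33 pts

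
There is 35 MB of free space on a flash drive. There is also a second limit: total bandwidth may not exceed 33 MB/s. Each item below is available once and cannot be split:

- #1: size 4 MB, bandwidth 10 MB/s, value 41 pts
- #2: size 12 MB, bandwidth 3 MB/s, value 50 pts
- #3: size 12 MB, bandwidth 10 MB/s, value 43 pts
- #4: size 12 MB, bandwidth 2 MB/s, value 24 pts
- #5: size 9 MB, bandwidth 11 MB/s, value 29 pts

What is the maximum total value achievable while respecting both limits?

134 pts

Feasible sets respecting both limits:
- #1+#2+#3: size 28, bandwidth 23, value 134
- #2+#3+#5: size 33, bandwidth 24, value 122
- #1+#2+#5: size 25, bandwidth 24, value 120
Best: 134 pts.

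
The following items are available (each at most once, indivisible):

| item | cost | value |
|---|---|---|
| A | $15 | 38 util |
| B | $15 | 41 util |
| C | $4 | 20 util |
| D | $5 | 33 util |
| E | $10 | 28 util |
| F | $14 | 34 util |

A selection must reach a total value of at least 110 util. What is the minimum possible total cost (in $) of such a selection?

33

Subsets with value ≥ 110, sorted by total cost:
- C+D+E+F: cost 33, value 115
- B+C+D+E: cost 34, value 122
- A+C+D+E: cost 34, value 119
Minimum cost: 33 $.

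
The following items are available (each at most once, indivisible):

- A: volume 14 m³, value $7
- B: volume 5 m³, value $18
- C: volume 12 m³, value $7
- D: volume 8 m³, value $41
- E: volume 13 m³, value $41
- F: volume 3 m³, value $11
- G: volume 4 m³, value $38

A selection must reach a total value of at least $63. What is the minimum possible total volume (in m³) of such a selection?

Subsets with value ≥ 63, sorted by total volume:
- D+G: volume 12, value 79
- B+F+G: volume 12, value 67
- D+F+G: volume 15, value 90
Minimum volume: 12 m³.

12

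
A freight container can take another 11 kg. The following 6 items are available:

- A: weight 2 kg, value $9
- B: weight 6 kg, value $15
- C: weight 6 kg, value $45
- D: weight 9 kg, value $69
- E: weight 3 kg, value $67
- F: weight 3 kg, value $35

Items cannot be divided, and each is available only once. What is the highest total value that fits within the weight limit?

This is a 0/1 knapsack; check combinations near the capacity.
- A+C+E: weight 2+6+3=11, value 9+45+67=121
- C+E: weight 6+3=9, value 45+67=112
- A+E+F: weight 2+3+3=8, value 9+67+35=111
Best: $121.

$121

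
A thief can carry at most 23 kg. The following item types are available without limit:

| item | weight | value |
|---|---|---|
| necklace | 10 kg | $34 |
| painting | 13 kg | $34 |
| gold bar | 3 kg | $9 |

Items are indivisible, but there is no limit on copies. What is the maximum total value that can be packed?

Best value-per-unit is necklace at 34/10; filling with it alone gives 2×34 = 68.
Optimal mix: 2×necklace + 1×gold bar → weight 23, value 77.

$77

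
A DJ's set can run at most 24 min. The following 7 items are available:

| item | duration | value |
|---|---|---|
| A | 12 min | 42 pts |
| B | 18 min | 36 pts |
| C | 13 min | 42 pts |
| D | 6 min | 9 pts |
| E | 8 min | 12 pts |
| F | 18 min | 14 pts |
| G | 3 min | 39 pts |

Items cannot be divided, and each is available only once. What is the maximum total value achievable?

Check high-value combinations within 24 min:
- A+E+G: duration 12+8+3=23, value 42+12+39=93
- C+E+G: duration 13+8+3=24, value 42+12+39=93
- A+D+G: duration 12+6+3=21, value 42+9+39=90
- C+D+G: duration 13+6+3=22, value 42+9+39=90
- A+G: duration 12+3=15, value 42+39=81
Best: 93 pts.

93 pts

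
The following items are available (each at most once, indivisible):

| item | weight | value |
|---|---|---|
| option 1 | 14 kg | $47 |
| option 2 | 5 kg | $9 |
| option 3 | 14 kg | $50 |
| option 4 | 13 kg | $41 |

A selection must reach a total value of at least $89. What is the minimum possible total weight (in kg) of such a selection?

27

Subsets with value ≥ 89, sorted by total weight:
- option 3+option 4: weight 27, value 91
- option 1+option 3: weight 28, value 97
Minimum weight: 27 kg.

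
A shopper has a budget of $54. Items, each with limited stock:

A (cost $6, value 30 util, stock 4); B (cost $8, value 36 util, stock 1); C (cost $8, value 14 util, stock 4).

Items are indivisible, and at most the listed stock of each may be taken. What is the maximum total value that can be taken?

184 util

Best selections within cost 54 and stock limits:
- 4×A + 1×B + 2×C: cost 48, value 184
- 4×A + 1×B + 1×C: cost 40, value 170
Best: 184 util.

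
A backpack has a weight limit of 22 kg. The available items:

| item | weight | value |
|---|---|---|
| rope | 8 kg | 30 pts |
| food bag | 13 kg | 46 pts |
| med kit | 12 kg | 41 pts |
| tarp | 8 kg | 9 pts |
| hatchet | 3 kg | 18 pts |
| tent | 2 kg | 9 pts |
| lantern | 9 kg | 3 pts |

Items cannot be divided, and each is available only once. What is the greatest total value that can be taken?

This is a 0/1 knapsack; check combinations near the capacity.
- rope+med kit+tent: weight 8+12+2=22, value 30+41+9=80
- rope+food bag: weight 8+13=21, value 30+46=76
- food bag+hatchet+tent: weight 13+3+2=18, value 46+18+9=73
- rope+med kit: weight 8+12=20, value 30+41=71
- med kit+hatchet+tent: weight 12+3+2=17, value 41+18+9=68
Best: 80 pts.

80 pts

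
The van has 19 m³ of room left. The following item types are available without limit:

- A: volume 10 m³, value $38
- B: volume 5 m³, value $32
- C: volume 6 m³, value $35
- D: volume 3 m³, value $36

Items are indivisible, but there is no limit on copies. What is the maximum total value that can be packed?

$216

Best value-per-unit is D at 36/3, and filling with it alone uses volume 6×3=18. No mix of the others beats 6×36 = 216.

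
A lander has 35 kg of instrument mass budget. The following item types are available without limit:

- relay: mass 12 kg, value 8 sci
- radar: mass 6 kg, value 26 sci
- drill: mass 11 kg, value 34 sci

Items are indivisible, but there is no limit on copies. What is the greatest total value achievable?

Best value-per-unit is radar at 26/6; filling with it alone gives 5×26 = 130.
Optimal mix: 4×radar + 1×drill → mass 35, value 138.

138 sci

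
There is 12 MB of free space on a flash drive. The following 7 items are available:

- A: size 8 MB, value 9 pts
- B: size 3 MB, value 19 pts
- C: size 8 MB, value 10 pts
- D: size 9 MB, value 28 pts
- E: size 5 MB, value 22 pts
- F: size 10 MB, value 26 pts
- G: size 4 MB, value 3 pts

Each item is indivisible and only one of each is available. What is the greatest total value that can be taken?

47 pts

Check high-value combinations within 12 MB:
- B+D: size 3+9=12, value 19+28=47
- B+E+G: size 3+5+4=12, value 19+22+3=44
- B+E: size 3+5=8, value 19+22=41
Best: 47 pts.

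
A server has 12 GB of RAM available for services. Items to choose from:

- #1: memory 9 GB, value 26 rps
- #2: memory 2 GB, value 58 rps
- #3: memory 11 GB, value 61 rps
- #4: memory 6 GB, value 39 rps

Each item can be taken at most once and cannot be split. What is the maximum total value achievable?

97 rps

This is a 0/1 knapsack; check combinations near the capacity.
- #2+#4: memory 2+6=8, value 58+39=97
- #1+#2: memory 9+2=11, value 26+58=84
- #3: memory 11, value 61
- #2: memory 2, value 58
Best: 97 rps.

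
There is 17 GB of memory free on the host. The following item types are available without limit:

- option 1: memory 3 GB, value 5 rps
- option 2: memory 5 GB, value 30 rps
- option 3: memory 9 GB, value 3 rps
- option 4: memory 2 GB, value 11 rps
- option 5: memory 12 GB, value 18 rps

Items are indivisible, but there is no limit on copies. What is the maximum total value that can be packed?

Best value-per-unit is option 2 at 30/5; filling with it alone gives 3×30 = 90.
Optimal mix: 3×option 2 + 1×option 4 → memory 17, value 101.

101 rps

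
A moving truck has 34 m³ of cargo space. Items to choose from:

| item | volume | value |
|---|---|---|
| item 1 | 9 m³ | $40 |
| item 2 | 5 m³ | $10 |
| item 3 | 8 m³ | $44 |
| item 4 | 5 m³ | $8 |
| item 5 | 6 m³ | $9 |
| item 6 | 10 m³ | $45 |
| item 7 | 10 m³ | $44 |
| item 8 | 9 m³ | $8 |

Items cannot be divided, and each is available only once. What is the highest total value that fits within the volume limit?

Check high-value combinations within 34 m³:
- item 2+item 3+item 6+item 7: volume 5+8+10+10=33, value 10+44+45+44=143
- item 3+item 5+item 6+item 7: volume 8+6+10+10=34, value 44+9+45+44=142
- item 3+item 4+item 6+item 7: volume 8+5+10+10=33, value 44+8+45+44=141
- item 1+item 2+item 3+item 6: volume 9+5+8+10=32, value 40+10+44+45=139
Best: $143.

$143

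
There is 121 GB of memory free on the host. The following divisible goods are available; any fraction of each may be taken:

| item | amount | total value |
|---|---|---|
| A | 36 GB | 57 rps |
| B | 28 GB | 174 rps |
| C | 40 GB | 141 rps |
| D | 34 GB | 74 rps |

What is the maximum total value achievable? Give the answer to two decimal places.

419.08

Take in order of value per unit:
- B (174/28 per unit): all 28 → value 174, running total 174.00
- C (141/40 per unit): all 40 → value 141, running total 315.00
- D (74/34 per unit): all 34 → value 74, running total 389.00
- A (57/36 per unit): 19 of 36 → value 19×57/36 = 30.0833, running total 419.08
Total 419.08.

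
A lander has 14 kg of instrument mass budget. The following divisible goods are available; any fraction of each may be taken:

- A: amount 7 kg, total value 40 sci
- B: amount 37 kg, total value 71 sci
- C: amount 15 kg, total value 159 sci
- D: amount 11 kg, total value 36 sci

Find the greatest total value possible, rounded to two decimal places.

Take in order of value per unit:
- C (159/15 per unit): 14 of 15 → value 14×159/15 = 148.4000, running total 148.40
Total 148.40.

148.40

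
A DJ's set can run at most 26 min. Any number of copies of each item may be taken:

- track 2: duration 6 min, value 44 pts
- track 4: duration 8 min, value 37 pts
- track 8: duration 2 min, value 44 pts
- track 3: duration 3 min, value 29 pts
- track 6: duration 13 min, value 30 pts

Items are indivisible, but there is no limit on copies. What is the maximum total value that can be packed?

Best value-per-unit is track 8 at 44/2, and filling with it alone uses duration 13×2=26. No mix of the others beats 13×44 = 572.

572 pts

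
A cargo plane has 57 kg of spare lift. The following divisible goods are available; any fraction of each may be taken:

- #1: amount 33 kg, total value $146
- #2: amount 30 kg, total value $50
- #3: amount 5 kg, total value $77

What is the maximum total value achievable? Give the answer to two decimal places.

Take in order of value per unit:
- #3 (77/5 per unit): all 5 → value 77, running total 77.00
- #1 (146/33 per unit): all 33 → value 146, running total 223.00
- #2 (50/30 per unit): 19 of 30 → value 19×50/30 = 31.6667, running total 254.67
Total 254.67.

254.67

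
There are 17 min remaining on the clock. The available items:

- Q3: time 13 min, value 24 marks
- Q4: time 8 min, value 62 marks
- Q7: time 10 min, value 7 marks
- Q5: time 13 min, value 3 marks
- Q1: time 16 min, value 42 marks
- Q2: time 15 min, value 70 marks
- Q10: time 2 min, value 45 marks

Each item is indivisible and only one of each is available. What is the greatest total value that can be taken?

115 marks

Check high-value combinations within 17 min:
- Q2+Q10: time 15+2=17, value 70+45=115
- Q4+Q10: time 8+2=10, value 62+45=107
- Q2: time 15, value 70
- Q3+Q10: time 13+2=15, value 24+45=69
- Q4: time 8, value 62
Best: 115 marks.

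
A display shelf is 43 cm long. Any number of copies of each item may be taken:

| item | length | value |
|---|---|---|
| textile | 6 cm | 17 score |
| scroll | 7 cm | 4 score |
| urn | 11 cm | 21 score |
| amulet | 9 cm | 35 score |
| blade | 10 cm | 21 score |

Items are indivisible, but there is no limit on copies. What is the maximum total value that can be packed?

Best value-per-unit is amulet at 35/9; filling with it alone gives 4×35 = 140.
Optimal mix: 1×textile + 4×amulet → length 42, value 157.

157 score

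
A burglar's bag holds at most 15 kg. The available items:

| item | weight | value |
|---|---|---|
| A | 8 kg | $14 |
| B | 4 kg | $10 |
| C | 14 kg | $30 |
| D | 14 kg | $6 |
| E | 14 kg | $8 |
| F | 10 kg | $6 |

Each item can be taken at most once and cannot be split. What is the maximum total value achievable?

$30

Check high-value combinations within 15 kg:
- C: weight 14, value 30
- A+B: weight 8+4=12, value 14+10=24
- B+F: weight 4+10=14, value 10+6=16
- A: weight 8, value 14
Best: $30.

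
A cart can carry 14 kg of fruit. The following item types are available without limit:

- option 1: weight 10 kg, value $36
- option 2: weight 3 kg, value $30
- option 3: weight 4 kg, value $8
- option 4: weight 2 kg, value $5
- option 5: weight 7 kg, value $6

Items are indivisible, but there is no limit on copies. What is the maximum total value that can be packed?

Best value-per-unit is option 2 at 30/3; filling with it alone gives 4×30 = 120.
Optimal mix: 4×option 2 + 1×option 4 → weight 14, value 125.

$125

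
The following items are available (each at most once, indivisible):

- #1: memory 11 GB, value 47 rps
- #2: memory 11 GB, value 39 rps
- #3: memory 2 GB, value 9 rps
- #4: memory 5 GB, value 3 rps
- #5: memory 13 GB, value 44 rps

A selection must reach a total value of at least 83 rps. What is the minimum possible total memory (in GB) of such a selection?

Subsets with value ≥ 83, sorted by total memory:
- #1+#2: memory 22, value 86
- #1+#2+#3: memory 24, value 95
- #1+#5: memory 24, value 91
- #2+#5: memory 24, value 83
Minimum memory: 22 GB.

22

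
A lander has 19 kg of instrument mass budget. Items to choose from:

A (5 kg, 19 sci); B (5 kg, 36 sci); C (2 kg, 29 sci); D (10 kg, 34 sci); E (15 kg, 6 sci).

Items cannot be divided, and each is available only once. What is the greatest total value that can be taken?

99 sci

This is a 0/1 knapsack; check combinations near the capacity.
- B+C+D: mass 5+2+10=17, value 36+29+34=99
- A+B+C: mass 5+5+2=12, value 19+36+29=84
- A+C+D: mass 5+2+10=17, value 19+29+34=82
- B+D: mass 5+10=15, value 36+34=70
Best: 99 sci.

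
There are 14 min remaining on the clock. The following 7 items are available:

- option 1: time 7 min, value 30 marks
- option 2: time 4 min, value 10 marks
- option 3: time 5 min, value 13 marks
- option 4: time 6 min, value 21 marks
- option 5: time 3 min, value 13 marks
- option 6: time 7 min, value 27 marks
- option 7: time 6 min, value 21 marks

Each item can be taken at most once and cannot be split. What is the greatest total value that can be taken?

Check high-value combinations within 14 min:
- option 1+option 6: time 7+7=14, value 30+27=57
- option 1+option 2+option 5: time 7+4+3=14, value 30+10+13=53
- option 1+option 4: time 7+6=13, value 30+21=51
Best: 57 marks.

57 marks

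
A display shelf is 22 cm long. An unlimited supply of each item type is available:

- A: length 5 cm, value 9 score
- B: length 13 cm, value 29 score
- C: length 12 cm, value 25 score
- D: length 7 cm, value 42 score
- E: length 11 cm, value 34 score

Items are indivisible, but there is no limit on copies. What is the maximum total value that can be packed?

Best value-per-unit is D at 42/7, and filling with it alone uses length 3×7=21. No mix of the others beats 3×42 = 126.

126 score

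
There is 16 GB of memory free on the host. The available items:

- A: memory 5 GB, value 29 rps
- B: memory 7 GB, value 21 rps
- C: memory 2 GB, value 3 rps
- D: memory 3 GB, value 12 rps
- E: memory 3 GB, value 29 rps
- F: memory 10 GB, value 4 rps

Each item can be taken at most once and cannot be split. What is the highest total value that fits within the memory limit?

This is a 0/1 knapsack; check combinations near the capacity.
- A+B+E: memory 5+7+3=15, value 29+21+29=79
- A+C+D+E: memory 5+2+3+3=13, value 29+3+12+29=73
- A+D+E: memory 5+3+3=11, value 29+12+29=70
Best: 79 rps.

79 rps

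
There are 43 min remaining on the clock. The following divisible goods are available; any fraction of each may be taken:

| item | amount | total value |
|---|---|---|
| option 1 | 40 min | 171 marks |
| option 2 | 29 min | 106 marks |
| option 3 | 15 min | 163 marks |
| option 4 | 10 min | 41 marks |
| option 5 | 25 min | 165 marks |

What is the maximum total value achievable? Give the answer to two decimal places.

340.83

Take in order of value per unit:
- option 3 (163/15 per unit): all 15 → value 163, running total 163.00
- option 5 (165/25 per unit): all 25 → value 165, running total 328.00
- option 1 (171/40 per unit): 3 of 40 → value 3×171/40 = 12.8250, running total 340.83
Total 340.83.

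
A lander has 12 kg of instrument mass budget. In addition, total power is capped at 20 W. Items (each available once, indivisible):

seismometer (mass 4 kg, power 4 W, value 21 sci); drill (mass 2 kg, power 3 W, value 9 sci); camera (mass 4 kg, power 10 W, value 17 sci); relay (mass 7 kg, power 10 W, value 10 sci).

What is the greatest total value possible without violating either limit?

Feasible sets respecting both limits:
- seismometer+drill+camera: mass 10, power 17, value 47
- seismometer+camera: mass 8, power 14, value 38
- seismometer+relay: mass 11, power 14, value 31
- seismometer+drill: mass 6, power 7, value 30
Best: 47 sci.

47 sci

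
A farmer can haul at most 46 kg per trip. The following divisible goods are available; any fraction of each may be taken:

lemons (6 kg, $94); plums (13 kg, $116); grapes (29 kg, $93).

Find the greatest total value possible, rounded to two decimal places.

296.59

Take in order of value per unit:
- lemons (94/6 per unit): all 6 → value 94, running total 94.00
- plums (116/13 per unit): all 13 → value 116, running total 210.00
- grapes (93/29 per unit): 27 of 29 → value 27×93/29 = 86.5862, running total 296.59
Total 296.59.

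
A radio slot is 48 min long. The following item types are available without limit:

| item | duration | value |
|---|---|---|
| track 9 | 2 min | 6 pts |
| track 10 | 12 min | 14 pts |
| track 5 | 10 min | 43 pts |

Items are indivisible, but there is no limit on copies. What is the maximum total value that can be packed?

Best value-per-unit is track 5 at 43/10; filling with it alone gives 4×43 = 172.
Optimal mix: 4×track 9 + 4×track 5 → duration 48, value 196.

196 pts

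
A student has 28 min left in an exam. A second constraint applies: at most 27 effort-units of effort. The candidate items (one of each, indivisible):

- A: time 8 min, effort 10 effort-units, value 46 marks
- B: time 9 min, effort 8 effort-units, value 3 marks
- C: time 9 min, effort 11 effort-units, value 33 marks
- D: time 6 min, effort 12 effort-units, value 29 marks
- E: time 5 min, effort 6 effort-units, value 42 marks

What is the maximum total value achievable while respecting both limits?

121 marks

Feasible sets respecting both limits:
- A+C+E: time 22, effort 27, value 121
- A+B+E: time 22, effort 24, value 91
- A+E: time 13, effort 16, value 88
Best: 121 marks.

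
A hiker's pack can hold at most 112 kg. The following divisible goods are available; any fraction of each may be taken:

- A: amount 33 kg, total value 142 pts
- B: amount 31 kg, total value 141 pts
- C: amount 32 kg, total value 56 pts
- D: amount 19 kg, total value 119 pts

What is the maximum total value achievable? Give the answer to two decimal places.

Take in order of value per unit:
- D (119/19 per unit): all 19 → value 119, running total 119.00
- B (141/31 per unit): all 31 → value 141, running total 260.00
- A (142/33 per unit): all 33 → value 142, running total 402.00
- C (56/32 per unit): 29 of 32 → value 29×56/32 = 50.7500, running total 452.75
Total 452.75.

452.75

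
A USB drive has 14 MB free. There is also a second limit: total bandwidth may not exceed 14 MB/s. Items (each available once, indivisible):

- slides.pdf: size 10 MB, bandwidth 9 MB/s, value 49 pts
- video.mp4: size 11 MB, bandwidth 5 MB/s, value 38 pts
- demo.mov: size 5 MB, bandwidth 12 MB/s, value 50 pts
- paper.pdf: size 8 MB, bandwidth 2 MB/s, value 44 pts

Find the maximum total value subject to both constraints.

94 pts

Feasible sets respecting both limits:
- demo.mov+paper.pdf: size 13, bandwidth 14, value 94
- demo.mov: size 5, bandwidth 12, value 50
- slides.pdf: size 10, bandwidth 9, value 49
- paper.pdf: size 8, bandwidth 2, value 44
Best: 94 pts.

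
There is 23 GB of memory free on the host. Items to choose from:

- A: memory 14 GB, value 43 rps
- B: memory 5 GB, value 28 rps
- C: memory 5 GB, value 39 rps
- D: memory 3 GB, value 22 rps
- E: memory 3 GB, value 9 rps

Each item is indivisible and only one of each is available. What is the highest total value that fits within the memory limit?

Check high-value combinations within 23 GB:
- A+C+D: memory 14+5+3=22, value 43+39+22=104
- B+C+D+E: memory 5+5+3+3=16, value 28+39+22+9=98
- A+B+D: memory 14+5+3=22, value 43+28+22=93
Best: 104 rps.

104 rps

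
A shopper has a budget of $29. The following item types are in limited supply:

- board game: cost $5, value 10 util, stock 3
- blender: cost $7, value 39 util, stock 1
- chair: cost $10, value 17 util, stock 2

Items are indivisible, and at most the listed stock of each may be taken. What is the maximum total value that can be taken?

Best selections within cost 29 and stock limits:
- 2×board game + 1×blender + 1×chair: cost 27, value 76
- 1×blender + 2×chair: cost 27, value 73
Best: 76 util.

76 util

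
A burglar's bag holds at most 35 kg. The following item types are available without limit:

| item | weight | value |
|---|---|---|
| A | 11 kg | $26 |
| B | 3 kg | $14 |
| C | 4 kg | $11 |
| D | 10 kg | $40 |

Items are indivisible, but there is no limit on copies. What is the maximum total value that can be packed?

$154

Best value-per-unit is B at 14/3, and filling with it alone uses weight 11×3=33. No mix of the others beats 11×14 = 154.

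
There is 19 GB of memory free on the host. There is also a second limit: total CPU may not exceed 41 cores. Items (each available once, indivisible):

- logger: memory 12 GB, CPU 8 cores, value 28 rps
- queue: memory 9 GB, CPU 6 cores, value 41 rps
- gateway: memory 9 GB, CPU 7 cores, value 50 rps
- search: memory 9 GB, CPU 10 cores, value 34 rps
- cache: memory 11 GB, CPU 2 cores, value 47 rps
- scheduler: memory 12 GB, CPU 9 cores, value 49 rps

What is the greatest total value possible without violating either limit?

91 rps

Feasible sets respecting both limits:
- queue+gateway: memory 18, CPU 13, value 91
- gateway+search: memory 18, CPU 17, value 84
- queue+search: memory 18, CPU 16, value 75
Best: 91 rps.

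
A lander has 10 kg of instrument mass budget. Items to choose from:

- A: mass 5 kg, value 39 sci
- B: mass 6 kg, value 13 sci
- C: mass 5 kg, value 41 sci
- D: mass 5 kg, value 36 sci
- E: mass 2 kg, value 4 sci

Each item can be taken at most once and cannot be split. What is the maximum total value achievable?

80 sci

This is a 0/1 knapsack; check combinations near the capacity.
- A+C: mass 5+5=10, value 39+41=80
- C+D: mass 5+5=10, value 41+36=77
- A+D: mass 5+5=10, value 39+36=75
- C+E: mass 5+2=7, value 41+4=45
Best: 80 sci.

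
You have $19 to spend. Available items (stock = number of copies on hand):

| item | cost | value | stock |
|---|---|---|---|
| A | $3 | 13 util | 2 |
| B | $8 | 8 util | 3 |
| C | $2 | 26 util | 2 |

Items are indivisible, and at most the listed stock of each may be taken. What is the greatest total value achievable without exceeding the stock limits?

86 util

Best selections within cost 19 and stock limits:
- 2×A + 1×B + 2×C: cost 18, value 86
- 2×A + 2×C: cost 10, value 78
Best: 86 util.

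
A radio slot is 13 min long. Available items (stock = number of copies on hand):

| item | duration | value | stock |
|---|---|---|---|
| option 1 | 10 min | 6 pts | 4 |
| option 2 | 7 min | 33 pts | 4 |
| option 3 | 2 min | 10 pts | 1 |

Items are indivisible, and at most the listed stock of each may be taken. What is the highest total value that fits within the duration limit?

43 pts

Top feasible selections:
- 1×option 2 + 1×option 3: duration 9, value 43
- 1×option 2: duration 7, value 33
Best: 43 pts.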